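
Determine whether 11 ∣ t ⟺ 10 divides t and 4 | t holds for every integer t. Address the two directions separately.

Neither implication holds.

Forward direction. This fails: take t = 11. Certainly 11 ∣ 11, but 10 ∤ 11.

Converse. This fails: take t = 20. Both 10 ∣ 20 and 4 ∣ 20, yet 20 is not a multiple of 11 (since 20 = 1·11 + 9), so 11 ∤ 20.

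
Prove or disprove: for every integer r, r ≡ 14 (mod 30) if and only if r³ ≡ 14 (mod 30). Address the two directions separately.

(⟹) Suppose r ≡ 14 (mod 30). Write r = 30j + 14. Then (30j + 14)³ = 27000j³ + 37800j² + 17640j + 2744 = 30(900j³ + 1260j² + 588j + 91) + 14, so r³ ≡ 14 (mod 30).

(⟸) Conversely, suppose r³ ≡ 14 (mod 30). The only residue r in {0, …, 29} with r³ ≡ 14 (mod 30) is r = 14, so r ≡ 14 (mod 30).

Both implications hold.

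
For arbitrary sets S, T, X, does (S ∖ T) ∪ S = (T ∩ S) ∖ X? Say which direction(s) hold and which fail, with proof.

The sets are not equal: only the reverse inclusion holds.

Forward inclusion. This inclusion fails. Take S = {1}, T = ∅, X = ∅; then 1 ∈ (S ∖ T) ∪ S but 1 ∉ (T ∩ S) ∖ X.

Reverse inclusion. Let x ∈ (T ∩ S) ∖ X. Then x ∈ S ∩ T and x ∉ X, from which x ∈ (S ∖ T) ∪ S.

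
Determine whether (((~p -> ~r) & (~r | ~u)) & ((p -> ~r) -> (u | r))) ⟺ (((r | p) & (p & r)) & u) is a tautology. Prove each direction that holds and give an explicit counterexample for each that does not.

Neither implication holds.

Forward direction. This fails. Under p = F, u = T, r = F, the left side is true but the right side is false.

Converse. This fails. Under p = T, u = T, r = T, the left side is false but the right side is true.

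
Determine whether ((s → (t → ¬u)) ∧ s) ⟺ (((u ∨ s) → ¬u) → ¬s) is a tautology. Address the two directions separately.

Both directions fail.

[⇒] This fails. Under s = T, u = F, t = F, the left side is true but the right side is false.

[⇐] This fails. Under s = F, u = F, t = F, the left side is false but the right side is true.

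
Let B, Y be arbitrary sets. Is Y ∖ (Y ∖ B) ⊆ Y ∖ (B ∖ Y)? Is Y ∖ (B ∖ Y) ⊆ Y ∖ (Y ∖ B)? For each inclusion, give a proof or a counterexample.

(⟹) Let x ∈ Y ∖ (Y ∖ B). Then x ∈ B ∩ Y, from which x ∈ Y ∖ (B ∖ Y).

(⟸) This inclusion fails. Take B = ∅, Y = {1}; then 1 ∈ Y ∖ (B ∖ Y) but 1 ∉ Y ∖ (Y ∖ B).

Only the forward inclusion holds.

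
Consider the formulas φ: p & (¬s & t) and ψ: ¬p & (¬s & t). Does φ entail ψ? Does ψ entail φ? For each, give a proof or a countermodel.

Neither implication holds.

(⇒) This fails. Under s = F, p = T, t = T, the left side is true but the right side is false.

(⇐) This fails. Under s = F, p = F, t = T, the left side is false but the right side is true.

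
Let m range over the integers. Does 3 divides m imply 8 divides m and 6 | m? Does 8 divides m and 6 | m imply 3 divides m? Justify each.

[⇒] This fails: take m = 3. Certainly 3 ∣ 3, but 8 ∤ 3.

[⇐] Suppose 8 ∣ m and 6 ∣ m. Any common multiple of 8 and 6 is a multiple of their lcm; here lcm(8, 6) = 8·6/gcd(8, 6) = 48/2 = 24, so 24 ∣ m. Since 3 ∣ 24, it follows that 3 ∣ m.

Only the converse holds.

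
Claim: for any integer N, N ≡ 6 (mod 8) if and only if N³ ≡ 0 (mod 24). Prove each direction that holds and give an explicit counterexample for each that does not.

Neither implication holds.

Forward direction. This fails: take N = 14. Then 14 ≡ 6 (mod 8), but 14³ = 2744 ≡ 8 (mod 24), not 0.

Converse. This fails: take N = 0. Then 0³ = 0 ≡ 0 (mod 24), yet 0 ≡ 0 (mod 8), not 6.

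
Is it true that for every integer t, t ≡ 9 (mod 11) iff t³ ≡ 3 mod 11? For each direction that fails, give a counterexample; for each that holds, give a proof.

Both implications hold.

Converse. For the converse, argue contrapositively. If t ≢ 9 (mod 11), then t is congruent to one of 0, 1, 2, 3, 4, 5, 6, 7, 8, 10 modulo 11, and these give t³ ≡ 0, 1, 8, 5, 9, 4, 7, 2, 6, 10 respectively — never 3.

Forward direction. Suppose t ≡ 9 (mod 11). Write t = 11j + 9. Then (11j + 9)³ = 1331j³ + 3267j² + 2673j + 729 = 11(121j³ + 297j² + 243j + 66) + 3, so t³ ≡ 3 (mod 11).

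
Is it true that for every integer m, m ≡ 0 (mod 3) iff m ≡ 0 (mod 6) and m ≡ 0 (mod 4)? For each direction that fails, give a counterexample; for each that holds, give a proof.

(→) This fails: m = 9 gives 9 ≡ 0 (mod 3) but 9 ≡ 3 (mod 6), so the conjunction on the right does not hold.

(←) Conversely, if m ≡ 0 (mod 6) and m ≡ 0 (mod 4), then by the Chinese remainder theorem m ≡ 0 (mod 12). Since 0 ≡ 0 (mod 3) and 3 ∣ 12, we get m ≡ 0 (mod 3).

(⇒) fails; (⇐) holds.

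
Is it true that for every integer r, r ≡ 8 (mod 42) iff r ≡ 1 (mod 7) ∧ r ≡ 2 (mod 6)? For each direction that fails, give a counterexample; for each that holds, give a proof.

Both directions hold.

(→) Suppose r ≡ 8 (mod 42); write r = 42j + 8. Since 7 ∣ 42, reducing mod 7 gives r ≡ 8 ≡ 1 (mod 7); since 6 ∣ 42, reducing mod 6 gives r ≡ 8 ≡ 2 (mod 6).

(←) Conversely, if r ≡ 1 (mod 7) and r ≡ 2 (mod 6), then by the Chinese remainder theorem r ≡ 8 (mod 42). This is exactly r ≡ 8 (mod 42).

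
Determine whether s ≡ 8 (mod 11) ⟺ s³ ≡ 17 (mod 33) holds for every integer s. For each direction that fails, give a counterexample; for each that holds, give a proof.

(⇐) The residues r modulo 33 with r³ ≡ 17 (mod 33) are exactly {8}, and each is ≡ 8 (mod 11).

(⇒) This fails: take s = 19. Then 19 ≡ 8 (mod 11), but 19³ = 6859 ≡ 28 (mod 33), not 17.

Only the converse holds.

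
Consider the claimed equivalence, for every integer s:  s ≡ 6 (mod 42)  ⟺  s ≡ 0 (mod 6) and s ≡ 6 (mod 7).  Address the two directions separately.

The biconditional holds.

Forward direction. Suppose s ≡ 6 (mod 42); write s = 42j + 6. Since 6 ∣ 42, reducing mod 6 gives s ≡ 6 ≡ 0 (mod 6); since 7 ∣ 42, reducing mod 7 gives s ≡ 6 (mod 7).

Converse. If s ≡ 0 (mod 6) and s ≡ 6 (mod 7), then by the Chinese remainder theorem s ≡ 6 (mod 42). This is exactly s ≡ 6 (mod 42).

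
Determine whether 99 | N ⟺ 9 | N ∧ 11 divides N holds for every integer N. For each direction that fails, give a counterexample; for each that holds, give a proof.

The biconditional holds.

(⟹) If 99 ∣ N, write N = 99q. Since 99 = 11·9, N = 9·(11q), so 9 ∣ N; and since 99 = 9·11, N = 11·(9q), so 11 ∣ N.

(⟸) Suppose 9 ∣ N and 11 ∣ N. Any common multiple of 9 and 11 is a multiple of their lcm; here gcd(9, 11) = 1, so lcm(9, 11) = 9·11 = 99, so 99 ∣ N.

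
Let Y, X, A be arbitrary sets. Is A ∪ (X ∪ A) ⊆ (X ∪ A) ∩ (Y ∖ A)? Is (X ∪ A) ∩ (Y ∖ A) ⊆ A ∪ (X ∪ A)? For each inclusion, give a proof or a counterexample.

(⊇) Let x ∈ (X ∪ A) ∩ (Y ∖ A). Then x ∈ Y ∩ X and x ∉ A, from which x ∈ A ∪ (X ∪ A).

(⊆) This inclusion fails. Take Y = ∅, X = {1}, A = ∅; then 1 ∈ A ∪ (X ∪ A) but 1 ∉ (X ∪ A) ∩ (Y ∖ A).

(⊆) fails; (⊇) holds.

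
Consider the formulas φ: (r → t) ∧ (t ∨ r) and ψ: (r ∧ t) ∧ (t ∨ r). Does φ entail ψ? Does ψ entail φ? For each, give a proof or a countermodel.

(⇒) This fails. Under r = F, t = T, the left side is true but the right side is false.

(⇐) Assume the antecedent. If r is true, the antecedent forces (r = T, t = T), and (r → t) ∧ (t ∨ r) holds there. If r is false, the antecedent cannot hold. Either way (r → t) ∧ (t ∨ r) holds.

Not equivalent: only (⇐) holds.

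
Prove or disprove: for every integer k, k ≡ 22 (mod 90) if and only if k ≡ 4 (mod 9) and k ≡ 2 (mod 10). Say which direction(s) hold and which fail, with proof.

Converse. If k ≡ 4 (mod 9) and k ≡ 2 (mod 10), then by the Chinese remainder theorem k ≡ 22 (mod 90). This is exactly k ≡ 22 (mod 90).

Forward direction. Suppose k ≡ 22 (mod 90); write k = 90j + 22. Since 9 ∣ 90, reducing mod 9 gives k ≡ 22 ≡ 4 (mod 9); since 10 ∣ 90, reducing mod 10 gives k ≡ 22 ≡ 2 (mod 10).

Both directions hold; the statement is true.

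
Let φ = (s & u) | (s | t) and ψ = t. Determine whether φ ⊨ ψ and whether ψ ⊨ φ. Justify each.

Only the converse holds.

(⟹) This fails. Under t = F, s = T, u = F, the left side is true but the right side is false.

(⟸) Assume the antecedent. If t is true, (s & u) | (s | t) reduces to true regardless of the other variables. If t is false, the antecedent cannot hold. Either way (s & u) | (s | t) holds.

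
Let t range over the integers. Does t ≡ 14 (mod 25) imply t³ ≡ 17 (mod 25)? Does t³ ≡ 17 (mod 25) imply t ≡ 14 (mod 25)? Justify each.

(⇒) This fails: take t = 14. Then 14 ≡ 14 (mod 25), but 14³ = 2744 ≡ 19 (mod 25), not 17.

(⇐) This fails: take t = 23. Then 23³ = 12167 ≡ 17 (mod 25), yet 23 ≡ 23 (mod 25), not 14.

Neither direction holds.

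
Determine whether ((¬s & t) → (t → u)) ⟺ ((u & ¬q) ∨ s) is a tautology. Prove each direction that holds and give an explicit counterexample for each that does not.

(←) Assume the antecedent. If s is true, (¬s & t) → (t → u) reduces to true regardless of the other variables. If s is false, the antecedent forces (t = F, s = F, u = T, q = F) or (t = T, s = F, u = T, q = F), and (¬s & t) → (t → u) holds there. Either way (¬s & t) → (t → u) holds.

(→) This fails. Under t = F, s = F, u = F, q = F, the left side is true but the right side is false.

Only the reverse direction holds.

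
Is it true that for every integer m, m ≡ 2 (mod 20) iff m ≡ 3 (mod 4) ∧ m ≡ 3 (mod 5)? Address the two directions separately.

(→) This fails: m = 2 gives 2 ≡ 2 (mod 20) but 2 ≡ 2 (mod 4), so the conjunction on the right does not hold.

(←) This fails: m = 3 satisfies both congruences on the right (3 ≡ 3 mod 4 and 3 ≡ 3 mod 5) yet 3 ≡ 3 (mod 20), not 2.

Both directions fail.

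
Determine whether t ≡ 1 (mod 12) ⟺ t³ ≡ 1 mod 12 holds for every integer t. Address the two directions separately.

The biconditional holds.

(→) Suppose t ≡ 1 (mod 12). Write t = 12j + 1. Then (12j + 1)³ = 1728j³ + 432j² + 36j + 1 = 12(144j³ + 36j² + 3j) + 1, so t³ ≡ 1 (mod 12).

(←) Conversely, suppose t³ ≡ 1 (mod 12). The only residue r in {0, …, 11} with r³ ≡ 1 (mod 12) is r = 1, so t ≡ 1 (mod 12).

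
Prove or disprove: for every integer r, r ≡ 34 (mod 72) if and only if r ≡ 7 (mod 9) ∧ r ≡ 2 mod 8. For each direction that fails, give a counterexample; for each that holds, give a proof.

[⇒] Suppose r ≡ 34 (mod 72); write r = 72j + 34. Since 9 ∣ 72, reducing mod 9 gives r ≡ 34 ≡ 7 (mod 9); since 8 ∣ 72, reducing mod 8 gives r ≡ 34 ≡ 2 (mod 8).

[⇐] Conversely, if r ≡ 7 (mod 9) and r ≡ 2 (mod 8), then by the Chinese remainder theorem r ≡ 34 (mod 72). This is exactly r ≡ 34 (mod 72).

The biconditional holds.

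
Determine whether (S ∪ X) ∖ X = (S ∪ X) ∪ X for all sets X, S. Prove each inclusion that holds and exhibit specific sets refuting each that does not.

(⊆) holds; (⊇) fails.

(⊆) Let x ∈ (S ∪ X) ∖ X. Then x ∈ S and x ∉ X, from which x ∈ (S ∪ X) ∪ X.

(⊇) This inclusion fails. Take X = {1}, S = ∅; then 1 ∈ (S ∪ X) ∪ X but 1 ∉ (S ∪ X) ∖ X.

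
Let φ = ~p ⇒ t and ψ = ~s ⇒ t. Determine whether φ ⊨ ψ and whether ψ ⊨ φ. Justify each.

(→) This fails. Under s = F, t = F, p = T, the left side is true but the right side is false.

(←) This fails. Under s = T, t = F, p = F, the left side is false but the right side is true.

Both directions fail.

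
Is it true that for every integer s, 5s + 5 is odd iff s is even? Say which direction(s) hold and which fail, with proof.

Both implications hold.

(⇒) Suppose 5s + 5 is odd. Since 5 is odd, 5s and s have the same parity, so 5s + 5 ≡ s + 5 (mod 2). As 5 is odd, 5s + 5 is odd exactly when s is even. Thus s is even.

(⇐) Conversely, suppose s is even; write s = 2j. Then 5s + 5 = 5·(2j) + 5 = 2·5j + 5, which is odd.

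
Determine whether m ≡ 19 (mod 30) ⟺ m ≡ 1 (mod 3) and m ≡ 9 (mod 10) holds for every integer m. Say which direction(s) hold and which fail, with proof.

Both directions hold.

(⇒) Suppose m ≡ 19 (mod 30); write m = 30j + 19. Since 3 ∣ 30, reducing mod 3 gives m ≡ 19 ≡ 1 (mod 3); since 10 ∣ 30, reducing mod 10 gives m ≡ 19 ≡ 9 (mod 10).

(⇐) Conversely, if m ≡ 1 (mod 3) and m ≡ 9 (mod 10), then by the Chinese remainder theorem m ≡ 19 (mod 30). This is exactly m ≡ 19 (mod 30).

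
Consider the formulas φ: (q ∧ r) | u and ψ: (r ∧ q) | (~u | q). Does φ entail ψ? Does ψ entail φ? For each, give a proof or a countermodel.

Both directions fail.

Forward direction. This fails. Under u = T, q = F, r = F, the left side is true but the right side is false.

Converse. This fails. Under u = F, q = F, r = F, the left side is false but the right side is true.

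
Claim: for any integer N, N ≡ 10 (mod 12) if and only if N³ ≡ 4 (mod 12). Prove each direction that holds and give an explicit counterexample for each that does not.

[⇒] Suppose N ≡ 10 (mod 12). Write N = 12j + 10. Then (12j + 10)³ = 1728j³ + 4320j² + 3600j + 1000 = 12(144j³ + 360j² + 300j + 83) + 4, so N³ ≡ 4 (mod 12).

[⇐] This fails: take N = 4. Then 4³ = 64 ≡ 4 (mod 12), yet 4 ≡ 4 (mod 12), not 10.

Not equivalent: only (⇒) holds.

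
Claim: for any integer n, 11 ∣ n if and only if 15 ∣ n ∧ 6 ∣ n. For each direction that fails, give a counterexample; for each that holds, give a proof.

Neither direction holds.

Forward direction. This fails: take n = 11. Certainly 11 ∣ 11, but 15 ∤ 11.

Converse. This fails: take n = 30. Both 15 ∣ 30 and 6 ∣ 30, yet 30 is not a multiple of 11 (since 30 = 2·11 + 8), so 11 ∤ 30.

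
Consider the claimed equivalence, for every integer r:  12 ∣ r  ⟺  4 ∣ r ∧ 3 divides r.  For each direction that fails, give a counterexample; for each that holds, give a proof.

Both directions hold.

[⇒] If 12 ∣ r, write r = 12q. Since 12 = 3·4, r = 4·(3q), so 4 ∣ r; and since 12 = 4·3, r = 3·(4q), so 3 ∣ r.

[⇐] Suppose 4 ∣ r and 3 ∣ r. Any common multiple of 4 and 3 is a multiple of their lcm; here gcd(4, 3) = 1, so lcm(4, 3) = 4·3 = 12, so 12 ∣ r.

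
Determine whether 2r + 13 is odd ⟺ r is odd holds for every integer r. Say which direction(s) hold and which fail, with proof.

(⇒) This fails: take r = 2. Then 2r + 13 = 17, which is odd, yet r = 2 is even, not odd.

(⇐) Suppose r is odd. Since 2 is even, 2r is even for every r, so 2r + 13 has the same parity as 13, which is odd. Hence 2r + 13 is odd.

Only the reverse direction holds.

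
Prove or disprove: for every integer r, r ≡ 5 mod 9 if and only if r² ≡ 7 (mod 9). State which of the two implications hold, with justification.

(⇒) Suppose r ≡ 5 mod 9. Write r = 9j + 5. Then (9j + 5)² = 81j² + 90j + 25 = 9(9j² + 10j + 2) + 7, so r² ≡ 7 (mod 9).

(⇐) This fails: take r = 4. Then 4² = 16 ≡ 7 (mod 9), yet 4 ≡ 4 (mod 9), not 5.

(⇒) holds; (⇐) fails.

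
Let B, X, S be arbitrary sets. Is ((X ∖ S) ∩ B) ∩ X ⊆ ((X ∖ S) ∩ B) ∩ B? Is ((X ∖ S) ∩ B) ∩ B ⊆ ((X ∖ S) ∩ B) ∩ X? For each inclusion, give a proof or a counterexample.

The two sets are equal.

Reverse inclusion. Let x ∈ ((X ∖ S) ∩ B) ∩ B. Then x ∈ B ∩ X and x ∉ S, from which x ∈ ((X ∖ S) ∩ B) ∩ X.

Forward inclusion. Let x ∈ ((X ∖ S) ∩ B) ∩ X. Then x ∈ B ∩ X and x ∉ S, from which x ∈ ((X ∖ S) ∩ B) ∩ B.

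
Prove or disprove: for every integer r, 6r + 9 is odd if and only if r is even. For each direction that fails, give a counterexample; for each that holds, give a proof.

Only the converse holds.

(→) This fails: take r = 1. Then 6r + 9 = 15, which is odd, yet r = 1 is odd, not even.

(←) Suppose r is even. Since 6 is even, 6r is even for every r, so 6r + 9 has the same parity as 9, which is odd. Hence 6r + 9 is odd.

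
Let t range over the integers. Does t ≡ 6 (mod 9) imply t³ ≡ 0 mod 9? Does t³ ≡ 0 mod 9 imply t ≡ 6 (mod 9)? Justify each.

Forward direction. Suppose t ≡ 6 (mod 9). Write t = 9j + 6. Then (9j + 6)³ = 729j³ + 1458j² + 972j + 216 = 9(81j³ + 162j² + 108j + 24) + 0, so t³ ≡ 0 (mod 9).

Converse. This fails: take t = 0. Then 0³ = 0 ≡ 0 (mod 9), yet 0 ≡ 0 (mod 9), not 6.

(⇒) holds; (⇐) fails.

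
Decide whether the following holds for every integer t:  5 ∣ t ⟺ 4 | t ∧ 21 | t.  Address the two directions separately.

(⇒) fails and (⇐) fails.

(⟹) This fails: take t = 5. Certainly 5 ∣ 5, but 4 ∤ 5.

(⟸) This fails: take t = 84. Both 4 ∣ 84 and 21 ∣ 84, yet 84 is not a multiple of 5 (since 84 = 16·5 + 4), so 5 ∤ 84.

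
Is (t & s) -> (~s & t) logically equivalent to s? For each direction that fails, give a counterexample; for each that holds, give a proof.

[⇒] This fails. Under t = F, s = F, the left side is true but the right side is false.

[⇐] This fails. Under t = T, s = T, the left side is false but the right side is true.

Neither direction holds.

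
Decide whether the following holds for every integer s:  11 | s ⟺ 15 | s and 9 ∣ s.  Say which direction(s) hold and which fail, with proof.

(→) This fails: take s = 11. Certainly 11 ∣ 11, but 15 ∤ 11.

(←) This fails: take s = 45. Both 15 ∣ 45 and 9 ∣ 45, yet 45 is not a multiple of 11 (since 45 = 4·11 + 1), so 11 ∤ 45.

Both directions fail.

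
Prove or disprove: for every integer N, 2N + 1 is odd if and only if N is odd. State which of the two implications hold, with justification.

(⟹) This fails: take N = 0. Then 2N + 1 = 1, which is odd, yet N = 0 is even, not odd.

(⟸) Suppose N is odd. Since 2 is even, 2N is even for every N, so 2N + 1 has the same parity as 1, which is odd. Hence 2N + 1 is odd.

(⇒) fails; (⇐) holds.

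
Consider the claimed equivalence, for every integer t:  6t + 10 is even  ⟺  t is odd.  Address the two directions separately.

Not equivalent: only (⇐) holds.

[⇐] Suppose t is odd. Since 6 is even, 6t is even for every t, so 6t + 10 has the same parity as 10, which is even. Hence 6t + 10 is even.

[⇒] This fails: take t = 2. Then 6t + 10 = 22, which is even, yet t = 2 is even, not odd.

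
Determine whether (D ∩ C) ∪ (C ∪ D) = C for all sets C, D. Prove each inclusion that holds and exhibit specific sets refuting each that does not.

Only the reverse inclusion holds.

(⊇) Let x ∈ C. Then either x ∈ C and x ∉ D; or x ∈ C ∩ D. In each case x ∈ (D ∩ C) ∪ (C ∪ D), so C ⊆ (D ∩ C) ∪ (C ∪ D).

(⊆) This inclusion fails. Take C = ∅, D = {1}; then 1 ∈ (D ∩ C) ∪ (C ∪ D) but 1 ∉ C.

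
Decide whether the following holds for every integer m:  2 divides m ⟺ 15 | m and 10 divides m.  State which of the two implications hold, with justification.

(⇒) fails; (⇐) holds.

(⇒) This fails: take m = 2. Certainly 2 ∣ 2, but 15 ∤ 2.

(⇐) Suppose 15 ∣ m and 10 ∣ m. Any common multiple of 15 and 10 is a multiple of their lcm; here lcm(15, 10) = 15·10/gcd(15, 10) = 150/5 = 30, so 30 ∣ m. Since 2 ∣ 30, it follows that 2 ∣ m.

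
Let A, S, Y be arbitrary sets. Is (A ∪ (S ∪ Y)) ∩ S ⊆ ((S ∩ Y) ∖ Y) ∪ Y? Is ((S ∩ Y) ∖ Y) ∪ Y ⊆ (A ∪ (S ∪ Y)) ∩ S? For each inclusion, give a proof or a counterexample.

(⊆) This inclusion fails. Take A = ∅, S = {1}, Y = ∅; then 1 ∈ (A ∪ (S ∪ Y)) ∩ S but 1 ∉ ((S ∩ Y) ∖ Y) ∪ Y.

(⊇) This inclusion fails. Take A = ∅, S = ∅, Y = {1}; then 1 ∈ ((S ∩ Y) ∖ Y) ∪ Y but 1 ∉ (A ∪ (S ∪ Y)) ∩ S.

Neither inclusion holds.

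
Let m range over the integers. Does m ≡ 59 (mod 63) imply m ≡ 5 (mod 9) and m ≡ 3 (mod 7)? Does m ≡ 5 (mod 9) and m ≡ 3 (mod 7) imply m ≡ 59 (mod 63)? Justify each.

Both directions hold.

Forward direction. Suppose m ≡ 59 (mod 63); write m = 63j + 59. Since 9 ∣ 63, reducing mod 9 gives m ≡ 59 ≡ 5 (mod 9); since 7 ∣ 63, reducing mod 7 gives m ≡ 59 ≡ 3 (mod 7).

Converse. If m ≡ 5 (mod 9) and m ≡ 3 (mod 7), then by the Chinese remainder theorem m ≡ 59 (mod 63). This is exactly m ≡ 59 (mod 63).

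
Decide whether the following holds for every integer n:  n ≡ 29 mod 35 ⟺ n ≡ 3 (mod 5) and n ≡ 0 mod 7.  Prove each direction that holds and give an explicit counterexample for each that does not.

Forward direction. This fails: n = 29 gives 29 ≡ 29 (mod 35) but 29 ≡ 4 (mod 5), so the conjunction on the right does not hold.

Converse. This fails: n = 28 satisfies both congruences on the right (28 ≡ 3 mod 5 and 28 ≡ 0 mod 7) yet 28 ≡ 28 (mod 35), not 29.

(⇒) fails and (⇐) fails.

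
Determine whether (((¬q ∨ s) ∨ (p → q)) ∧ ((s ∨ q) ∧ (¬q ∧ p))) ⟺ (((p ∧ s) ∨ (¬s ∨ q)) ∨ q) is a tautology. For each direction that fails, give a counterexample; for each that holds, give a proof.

The forward direction holds; the converse fails.

[⇒] Assume the antecedent. If p is true, ((p ∧ s) ∨ (¬s ∨ q)) ∨ q reduces to true regardless of the other variables. If p is false, the antecedent cannot hold. Either way ((p ∧ s) ∨ (¬s ∨ q)) ∨ q holds.

[⇐] This fails. Under p = F, q = F, s = F, the left side is false but the right side is true.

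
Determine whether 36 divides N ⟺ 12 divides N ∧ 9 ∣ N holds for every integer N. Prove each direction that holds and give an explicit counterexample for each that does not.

Both implications hold.

(⇒) If 36 ∣ N, write N = 36q. Since 36 = 3·12, N = 12·(3q), so 12 ∣ N; and since 36 = 4·9, N = 9·(4q), so 9 ∣ N.

(⇐) Suppose 12 ∣ N and 9 ∣ N. Any common multiple of 12 and 9 is a multiple of their lcm; here lcm(12, 9) = 12·9/gcd(12, 9) = 108/3 = 36, so 36 ∣ N.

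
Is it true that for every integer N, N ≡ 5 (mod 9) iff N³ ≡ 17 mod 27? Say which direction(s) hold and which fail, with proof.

Forward direction. Suppose N ≡ 5 (mod 9). Working modulo 27, N ∈ {5, 14, 23}; for each such r, r³ ≡ 17 (mod 27).

Converse. The residues r modulo 27 with r³ ≡ 17 (mod 27) are exactly {5, 14, 23}, and each is ≡ 5 (mod 9).

Both directions hold; the statement is true.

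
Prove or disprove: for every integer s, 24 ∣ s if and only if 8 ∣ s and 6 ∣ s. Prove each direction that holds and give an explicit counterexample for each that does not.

Both implications hold.

[⇐] Suppose 8 ∣ s and 6 ∣ s. Any common multiple of 8 and 6 is a multiple of their lcm; here lcm(8, 6) = 8·6/gcd(8, 6) = 48/2 = 24, so 24 ∣ s.

[⇒] If 24 ∣ s, write s = 24q. Since 24 = 3·8, s = 8·(3q), so 8 ∣ s; and since 24 = 4·6, s = 6·(4q), so 6 ∣ s.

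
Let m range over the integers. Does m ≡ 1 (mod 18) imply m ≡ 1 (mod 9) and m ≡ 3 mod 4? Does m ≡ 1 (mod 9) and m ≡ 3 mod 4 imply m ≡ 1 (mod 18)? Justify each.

(⇒) This fails: m = 1 gives 1 ≡ 1 (mod 18) but 1 ≡ 1 (mod 4), so the conjunction on the right does not hold.

(⇐) Conversely, if m ≡ 1 (mod 9) and m ≡ 3 (mod 4), then by the Chinese remainder theorem m ≡ 19 (mod 36). Since 19 ≡ 1 (mod 18) and 18 ∣ 36, we get m ≡ 1 (mod 18).

Only the converse holds.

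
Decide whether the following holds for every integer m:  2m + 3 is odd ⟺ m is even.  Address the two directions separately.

[⇐] Suppose m is even. Since 2 is even, 2m is even for every m, so 2m + 3 has the same parity as 3, which is odd. Hence 2m + 3 is odd.

[⇒] This fails: take m = 1. Then 2m + 3 = 5, which is odd, yet m = 1 is odd, not even.

The forward direction fails; the converse holds.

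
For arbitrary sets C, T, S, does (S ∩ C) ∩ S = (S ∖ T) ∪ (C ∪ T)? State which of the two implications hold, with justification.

(⟹) Let x ∈ (S ∩ C) ∩ S. Then either x ∈ C ∩ S and x ∉ T; or x ∈ C ∩ T ∩ S. In each case x ∈ (S ∖ T) ∪ (C ∪ T), so (S ∩ C) ∩ S ⊆ (S ∖ T) ∪ (C ∪ T).

(⟸) This inclusion fails. Take C = {1}, T = ∅, S = ∅; then 1 ∈ (S ∖ T) ∪ (C ∪ T) but 1 ∉ (S ∩ C) ∩ S.

(⊆) holds; (⊇) fails.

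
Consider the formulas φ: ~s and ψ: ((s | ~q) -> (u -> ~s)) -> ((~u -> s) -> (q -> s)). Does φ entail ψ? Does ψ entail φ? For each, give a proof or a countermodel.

(⇒) This fails. Under s = F, q = T, u = T, the left side is true but the right side is false.

(⇐) This fails. Under s = T, q = F, u = F, the left side is false but the right side is true.

Neither implication holds.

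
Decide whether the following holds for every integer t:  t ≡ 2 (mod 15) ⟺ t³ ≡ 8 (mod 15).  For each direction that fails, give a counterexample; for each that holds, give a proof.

[⇒] Suppose t ≡ 2 (mod 15). Write t = 15j + 2. Then (15j + 2)³ = 3375j³ + 1350j² + 180j + 8 = 15(225j³ + 90j² + 12j) + 8, so t³ ≡ 8 (mod 15).

[⇐] Conversely, suppose t³ ≡ 8 (mod 15). The only residue r in {0, …, 14} with r³ ≡ 8 (mod 15) is r = 2, so t ≡ 2 (mod 15).

The biconditional holds.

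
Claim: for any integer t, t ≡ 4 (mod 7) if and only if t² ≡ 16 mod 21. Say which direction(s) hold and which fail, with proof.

(⇒) fails and (⇐) fails.

(→) This fails: take t = 18. Then 18 ≡ 4 (mod 7), but 18² = 324 ≡ 9 (mod 21), not 16.

(←) This fails: take t = 10. Then 10² = 100 ≡ 16 (mod 21), yet 10 ≡ 3 (mod 7), not 4.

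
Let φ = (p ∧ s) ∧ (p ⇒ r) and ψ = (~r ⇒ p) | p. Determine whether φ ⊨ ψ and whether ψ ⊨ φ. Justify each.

(⇒) Assume the antecedent. If s is true, the antecedent forces (s = T, r = T, p = T), and (~r ⇒ p) | p holds there. If s is false, the antecedent cannot hold. Either way (~r ⇒ p) | p holds.

(⇐) This fails. Under s = F, r = T, p = F, the left side is false but the right side is true.

The forward direction holds; the converse fails.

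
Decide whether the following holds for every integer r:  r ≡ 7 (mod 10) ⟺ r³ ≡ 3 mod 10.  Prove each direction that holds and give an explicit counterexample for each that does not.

Both implications hold.

[⇒] Suppose r ≡ 7 (mod 10). Write r = 10j + 7. Then (10j + 7)³ = 1000j³ + 2100j² + 1470j + 343 = 10(100j³ + 210j² + 147j + 34) + 3, so r³ ≡ 3 (mod 10).

[⇐] Conversely, suppose r³ ≡ 3 (mod 10). The only residue r in {0, …, 9} with r³ ≡ 3 (mod 10) is r = 7, so r ≡ 7 (mod 10).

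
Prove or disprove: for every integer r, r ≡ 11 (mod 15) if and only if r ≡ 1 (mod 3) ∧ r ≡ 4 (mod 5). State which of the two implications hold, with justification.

Forward direction. This fails: r = 11 gives 11 ≡ 11 (mod 15) but 11 ≡ 2 (mod 3), so the conjunction on the right does not hold.

Converse. This fails: r = 4 satisfies both congruences on the right (4 ≡ 1 mod 3 and 4 ≡ 4 mod 5) yet 4 ≡ 4 (mod 15), not 11.

Both directions fail.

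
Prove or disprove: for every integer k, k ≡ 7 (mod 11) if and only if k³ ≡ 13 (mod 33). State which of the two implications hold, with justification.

The forward direction fails; the converse holds.

(←) The residues r modulo 33 with r³ ≡ 13 (mod 33) are exactly {7}, and each is ≡ 7 (mod 11).

(→) This fails: take k = 18. Then 18 ≡ 7 (mod 11), but 18³ = 5832 ≡ 24 (mod 33), not 13.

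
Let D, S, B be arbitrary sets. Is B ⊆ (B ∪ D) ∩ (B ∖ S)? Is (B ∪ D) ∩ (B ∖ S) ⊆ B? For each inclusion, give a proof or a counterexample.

Only the reverse inclusion holds.

Forward inclusion. This inclusion fails. Take D = ∅, S = {1}, B = {1}; then 1 ∈ B but 1 ∉ (B ∪ D) ∩ (B ∖ S).

Reverse inclusion. Let x ∈ (B ∪ D) ∩ (B ∖ S). Then either x ∈ B and x ∉ D, S; or x ∈ D ∩ B and x ∉ S. In each case x ∈ B, so (B ∪ D) ∩ (B ∖ S) ⊆ B.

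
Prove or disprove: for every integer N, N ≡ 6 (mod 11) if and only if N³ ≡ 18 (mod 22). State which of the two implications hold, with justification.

(→) This fails: take N = 17. Then 17 ≡ 6 (mod 11), but 17³ = 4913 ≡ 7 (mod 22), not 18.

(←) Conversely, the residues r modulo 22 with r³ ≡ 18 (mod 22) are exactly {6}, and each is ≡ 6 (mod 11).

Only the reverse direction holds.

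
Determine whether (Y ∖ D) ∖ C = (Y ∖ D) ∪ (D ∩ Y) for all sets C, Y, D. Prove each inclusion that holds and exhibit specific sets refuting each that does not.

(⟸) This inclusion fails. Take C = {1}, Y = {1}, D = ∅; then 1 ∈ (Y ∖ D) ∪ (D ∩ Y) but 1 ∉ (Y ∖ D) ∖ C.

(⟹) Let x ∈ (Y ∖ D) ∖ C. Then x ∈ Y and x ∉ C, D, from which x ∈ (Y ∖ D) ∪ (D ∩ Y).

Only the forward inclusion holds.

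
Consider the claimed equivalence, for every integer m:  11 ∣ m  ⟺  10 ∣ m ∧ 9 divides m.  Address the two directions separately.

(⇒) fails and (⇐) fails.

(⇒) This fails: take m = 11. Certainly 11 ∣ 11, but 10 ∤ 11.

(⇐) This fails: take m = 90. Both 10 ∣ 90 and 9 ∣ 90, yet 90 is not a multiple of 11 (since 90 = 8·11 + 2), so 11 ∤ 90.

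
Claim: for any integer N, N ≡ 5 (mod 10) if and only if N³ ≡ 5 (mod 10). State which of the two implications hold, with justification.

Both directions hold; the statement is true.

(→) Suppose N ≡ 5 (mod 10). Write N = 10j + 5. Then (10j + 5)³ = 1000j³ + 1500j² + 750j + 125 = 10(100j³ + 150j² + 75j + 12) + 5, so N³ ≡ 5 (mod 10).

(←) For the converse, argue contrapositively. If N ≢ 5 (mod 10), then N is congruent to one of 0, 1, 2, 3, 4, 6, 7, 8, 9 modulo 10, and these give N³ ≡ 0, 1, 8, 7, 4, 6, 3, 2, 9 respectively — never 5.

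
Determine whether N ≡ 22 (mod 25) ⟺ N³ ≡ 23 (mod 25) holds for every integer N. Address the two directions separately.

(⟹) Suppose N ≡ 22 (mod 25). Write N = 25j + 22. Then (25j + 22)³ = 15625j³ + 41250j² + 36300j + 10648 = 25(625j³ + 1650j² + 1452j + 425) + 23, so N³ ≡ 23 (mod 25).

(⟸) Conversely, suppose N³ ≡ 23 (mod 25). The only residue r in {0, …, 24} with r³ ≡ 23 (mod 25) is r = 22, so N ≡ 22 (mod 25).

Equivalent; both directions hold.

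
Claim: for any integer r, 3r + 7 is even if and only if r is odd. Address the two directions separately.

(⟹) Suppose 3r + 7 is even. Since 3 is odd, 3r and r have the same parity, so 3r + 7 ≡ r + 7 (mod 2). As 7 is odd, 3r + 7 is even exactly when r is odd. Thus r is odd.

(⟸) Conversely, suppose r is odd; write r = 2j + 1. Then 3r + 7 = 3·(2j + 1) + 7 = 2·3j + 10, which is even.

Both directions hold; the statement is true.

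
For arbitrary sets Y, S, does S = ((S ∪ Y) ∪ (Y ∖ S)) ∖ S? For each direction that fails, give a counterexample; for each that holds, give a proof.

(⊆) fails and (⊇) fails.

Forward inclusion. This inclusion fails. Take Y = ∅, S = {1}; then 1 ∈ S but 1 ∉ ((S ∪ Y) ∪ (Y ∖ S)) ∖ S.

Reverse inclusion. This inclusion fails. Take Y = {1}, S = ∅; then 1 ∈ ((S ∪ Y) ∪ (Y ∖ S)) ∖ S but 1 ∉ S.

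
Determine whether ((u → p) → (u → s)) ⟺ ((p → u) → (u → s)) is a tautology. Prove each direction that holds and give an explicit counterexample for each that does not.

The forward direction fails; the converse holds.

Converse. Assume the antecedent. If s is true, (u → p) → (u → s) reduces to true regardless of the other variables. If s is false, the antecedent forces (s = F, u = F, p = F) or (s = F, u = F, p = T), and (u → p) → (u → s) holds there. Either way (u → p) → (u → s) holds.

Forward direction. This fails. Under s = F, u = T, p = F, the left side is true but the right side is false.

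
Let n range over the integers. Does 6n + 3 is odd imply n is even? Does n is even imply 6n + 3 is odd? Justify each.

[⇒] This fails: take n = 5. Then 6n + 3 = 33, which is odd, yet n = 5 is odd, not even.

[⇐] Suppose n is even. Since 6 is even, 6n is even for every n, so 6n + 3 has the same parity as 3, which is odd. Hence 6n + 3 is odd.

The forward direction fails; the converse holds.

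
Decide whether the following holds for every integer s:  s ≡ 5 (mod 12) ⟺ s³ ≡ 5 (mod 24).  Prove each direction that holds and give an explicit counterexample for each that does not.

[⇒] This fails: take s = 17. Then 17 ≡ 5 (mod 12), but 17³ = 4913 ≡ 17 (mod 24), not 5.

[⇐] Conversely, the residues r modulo 24 with r³ ≡ 5 (mod 24) are exactly {5}, and each is ≡ 5 (mod 12).

Not equivalent: only (⇐) holds.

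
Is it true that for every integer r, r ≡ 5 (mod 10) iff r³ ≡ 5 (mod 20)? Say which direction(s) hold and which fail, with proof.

Not equivalent: only (⇐) holds.

(⟹) This fails: take r = 15. Then 15 ≡ 5 (mod 10), but 15³ = 3375 ≡ 15 (mod 20), not 5.

(⟸) Conversely, the residues r modulo 20 with r³ ≡ 5 (mod 20) are exactly {5}, and each is ≡ 5 (mod 10).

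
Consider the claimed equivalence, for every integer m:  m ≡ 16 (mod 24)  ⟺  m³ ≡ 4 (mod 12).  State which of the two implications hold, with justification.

(⇒) Suppose m ≡ 16 (mod 24). Then m³ ≡ 16³ = 4096 (mod 24), and since 12 ∣ 24, also m³ ≡ 4 (mod 12).

(⇐) This fails: take m = 4. Then 4³ = 64 ≡ 4 (mod 12), yet 4 ≡ 4 (mod 24), not 16.

The forward direction holds; the converse fails.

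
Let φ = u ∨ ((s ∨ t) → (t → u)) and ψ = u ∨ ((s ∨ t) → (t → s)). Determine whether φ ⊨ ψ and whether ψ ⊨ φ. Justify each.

Only the forward implication holds.

(⟹) Assume the antecedent. If u is true, u ∨ ((s ∨ t) → (t → s)) reduces to true regardless of the other variables. If u is false, the antecedent forces (u = F, t = F, s = F) or (u = F, t = F, s = T), and u ∨ ((s ∨ t) → (t → s)) holds there. Either way u ∨ ((s ∨ t) → (t → s)) holds.

(⟸) This fails. Under u = F, t = T, s = T, the left side is false but the right side is true.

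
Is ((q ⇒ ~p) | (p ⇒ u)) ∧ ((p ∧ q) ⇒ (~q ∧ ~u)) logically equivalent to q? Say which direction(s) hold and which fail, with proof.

(⇒) fails and (⇐) fails.

(→) This fails. Under q = F, p = F, u = F, the left side is true but the right side is false.

(←) This fails. Under q = T, p = T, u = F, the left side is false but the right side is true.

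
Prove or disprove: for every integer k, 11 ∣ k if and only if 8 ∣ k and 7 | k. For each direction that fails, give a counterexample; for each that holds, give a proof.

[⇒] This fails: take k = 11. Certainly 11 ∣ 11, but 8 ∤ 11.

[⇐] This fails: take k = 56. Both 8 ∣ 56 and 7 ∣ 56, yet 56 is not a multiple of 11 (since 56 = 5·11 + 1), so 11 ∤ 56.

(⇒) fails and (⇐) fails.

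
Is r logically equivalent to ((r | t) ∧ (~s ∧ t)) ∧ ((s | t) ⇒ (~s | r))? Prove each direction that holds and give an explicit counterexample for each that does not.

(⟹) This fails. Under t = F, r = T, s = F, the left side is true but the right side is false.

(⟸) This fails. Under t = T, r = F, s = F, the left side is false but the right side is true.

Neither direction holds.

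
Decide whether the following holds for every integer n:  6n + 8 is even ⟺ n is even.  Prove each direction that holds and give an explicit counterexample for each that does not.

(←) Suppose n is even. Since 6 is even, 6n is even for every n, so 6n + 8 has the same parity as 8, which is even. Hence 6n + 8 is even.

(→) This fails: take n = 5. Then 6n + 8 = 38, which is even, yet n = 5 is odd, not even.

Only the converse holds.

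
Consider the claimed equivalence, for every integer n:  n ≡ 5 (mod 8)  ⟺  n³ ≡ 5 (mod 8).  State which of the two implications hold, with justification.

Both implications hold.

Converse. For the converse, argue contrapositively. If n ≢ 5 (mod 8), then n is congruent to one of 0, 1, 2, 3, 4, 6, 7 modulo 8, and these give n³ ≡ 0, 1, 0, 3, 0, 0, 7 respectively — never 5.

Forward direction. Suppose n ≡ 5 (mod 8). Write n = 8j + 5. Then (8j + 5)³ = 512j³ + 960j² + 600j + 125 = 8(64j³ + 120j² + 75j + 15) + 5, so n³ ≡ 5 (mod 8).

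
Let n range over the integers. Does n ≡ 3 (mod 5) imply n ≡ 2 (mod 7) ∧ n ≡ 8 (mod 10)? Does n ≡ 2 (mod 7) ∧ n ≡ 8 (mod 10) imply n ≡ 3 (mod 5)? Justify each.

Forward direction. This fails: n = 33 gives 33 ≡ 3 (mod 5) but 33 ≡ 5 (mod 7), so the conjunction on the right does not hold.

Converse. If n ≡ 2 (mod 7) and n ≡ 8 (mod 10), then by the Chinese remainder theorem n ≡ 58 (mod 70). Since 58 ≡ 3 (mod 5) and 5 ∣ 70, we get n ≡ 3 (mod 5).

Not equivalent: only (⇐) holds.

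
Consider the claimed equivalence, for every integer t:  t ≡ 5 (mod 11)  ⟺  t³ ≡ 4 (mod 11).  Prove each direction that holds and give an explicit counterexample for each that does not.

Equivalent; both directions hold.

Forward direction. Suppose t ≡ 5 (mod 11). Write t = 11j + 5. Then (11j + 5)³ = 1331j³ + 1815j² + 825j + 125 = 11(121j³ + 165j² + 75j + 11) + 4, so t³ ≡ 4 (mod 11).

Converse. For the converse, argue contrapositively. If t ≢ 5 (mod 11), then t is congruent to one of 0, 1, 2, 3, 4, 6, 7, 8, 9, 10 modulo 11, and these give t³ ≡ 0, 1, 8, 5, 9, 7, 2, 6, 3, 10 respectively — never 4.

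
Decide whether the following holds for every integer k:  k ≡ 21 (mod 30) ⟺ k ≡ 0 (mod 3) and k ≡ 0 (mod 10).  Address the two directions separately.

[⇒] This fails: k = 21 gives 21 ≡ 21 (mod 30) but 21 ≡ 1 (mod 10), so the conjunction on the right does not hold.

[⇐] This fails: k = 0 satisfies both congruences on the right (0 ≡ 0 mod 3 and 0 ≡ 0 mod 10) yet 0 ≡ 0 (mod 30), not 21.

Neither implication holds.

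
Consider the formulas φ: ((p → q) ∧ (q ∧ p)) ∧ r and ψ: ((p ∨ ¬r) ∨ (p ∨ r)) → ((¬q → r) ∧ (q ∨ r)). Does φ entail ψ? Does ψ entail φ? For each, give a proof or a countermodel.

Not equivalent: only (⇒) holds.

(⇒) Assume the antecedent. If p is true, the antecedent forces (p = T, q = T, r = T), and the consequent holds there. If p is false, the antecedent cannot hold. Either way the consequent holds.

(⇐) This fails. Under p = F, q = T, r = F, the left side is false but the right side is true.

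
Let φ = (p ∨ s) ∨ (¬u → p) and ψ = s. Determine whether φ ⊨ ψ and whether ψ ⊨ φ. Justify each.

Only the converse holds.

(⇒) This fails. Under u = T, s = F, p = F, the left side is true but the right side is false.

(⇐) Assume the antecedent. If u is true, (p ∨ s) ∨ (¬u → p) reduces to true regardless of the other variables. If u is false, the antecedent forces (u = F, s = T, p = F) or (u = F, s = T, p = T), and (p ∨ s) ∨ (¬u → p) holds there. Either way (p ∨ s) ∨ (¬u → p) holds.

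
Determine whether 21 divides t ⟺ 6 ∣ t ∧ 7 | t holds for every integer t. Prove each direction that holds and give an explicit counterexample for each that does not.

(⟹) This fails: take t = 21. Certainly 21 ∣ 21, but 6 ∤ 21.

(⟸) Suppose 6 ∣ t and 7 ∣ t. Any common multiple of 6 and 7 is a multiple of their lcm; here gcd(6, 7) = 1, so lcm(6, 7) = 6·7 = 42, so 42 ∣ t. Since 21 ∣ 42, it follows that 21 ∣ t.

(⇒) fails; (⇐) holds.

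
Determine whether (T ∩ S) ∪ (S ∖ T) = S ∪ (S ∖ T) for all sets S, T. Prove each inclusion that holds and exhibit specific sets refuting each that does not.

(⟹) Let x ∈ (T ∩ S) ∪ (S ∖ T). Then either x ∈ S and x ∉ T; or x ∈ S ∩ T. In each case x ∈ S ∪ (S ∖ T), so (T ∩ S) ∪ (S ∖ T) ⊆ S ∪ (S ∖ T).

(⟸) Let x ∈ S ∪ (S ∖ T). Then either x ∈ S and x ∉ T; or x ∈ S ∩ T. In each case x ∈ (T ∩ S) ∪ (S ∖ T), so S ∪ (S ∖ T) ⊆ (T ∩ S) ∪ (S ∖ T).

The two sets are equal.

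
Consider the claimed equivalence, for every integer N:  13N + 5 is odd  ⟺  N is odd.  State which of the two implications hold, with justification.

[⇒] This fails: N = 0 gives 13N + 5 = 5, which is odd, but 0 is even, not odd.

[⇐] This also fails: N = 1 is odd, but 13N + 5 = 18 is even, not odd.

Both directions fail.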